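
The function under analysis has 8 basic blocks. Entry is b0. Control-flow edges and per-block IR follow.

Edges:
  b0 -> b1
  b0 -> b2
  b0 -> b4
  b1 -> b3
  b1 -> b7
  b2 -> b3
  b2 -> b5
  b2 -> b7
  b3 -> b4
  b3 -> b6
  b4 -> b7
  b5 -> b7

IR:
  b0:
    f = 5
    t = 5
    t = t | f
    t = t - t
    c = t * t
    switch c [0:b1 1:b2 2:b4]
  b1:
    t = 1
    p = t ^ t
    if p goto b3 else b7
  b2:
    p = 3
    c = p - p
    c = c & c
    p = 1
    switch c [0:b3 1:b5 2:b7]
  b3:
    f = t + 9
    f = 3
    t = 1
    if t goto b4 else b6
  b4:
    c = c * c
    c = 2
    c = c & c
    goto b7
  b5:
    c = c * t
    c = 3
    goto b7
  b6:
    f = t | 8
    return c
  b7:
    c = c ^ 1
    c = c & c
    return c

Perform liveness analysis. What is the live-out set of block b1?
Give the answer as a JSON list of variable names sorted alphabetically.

Answer: ["c", "t"]

Derivation:
Block summaries:
  b0 def {c,f,t} use ∅
  b1 def {p,t} use ∅
  b2 def {c,p} use ∅
  b3 def {f,t} use {t}
  b4 def {c} use {c}
  b5 def {c} use {c,t}
  b6 def {f} use {c,t}
  b7 def {c} use {c}

Live sets:
  b0 li=∅ lo={c,t}
  b1 li={c} lo={c,t}
  b2 li={t} lo={c,t}
  b3 li={c,t} lo={c,t}
  b4 li={c} lo={c}
  b5 li={c,t} lo={c}
  b6 li={c,t} lo=∅
  b7 li={c} lo=∅

live-out(b1) = ["c", "t"]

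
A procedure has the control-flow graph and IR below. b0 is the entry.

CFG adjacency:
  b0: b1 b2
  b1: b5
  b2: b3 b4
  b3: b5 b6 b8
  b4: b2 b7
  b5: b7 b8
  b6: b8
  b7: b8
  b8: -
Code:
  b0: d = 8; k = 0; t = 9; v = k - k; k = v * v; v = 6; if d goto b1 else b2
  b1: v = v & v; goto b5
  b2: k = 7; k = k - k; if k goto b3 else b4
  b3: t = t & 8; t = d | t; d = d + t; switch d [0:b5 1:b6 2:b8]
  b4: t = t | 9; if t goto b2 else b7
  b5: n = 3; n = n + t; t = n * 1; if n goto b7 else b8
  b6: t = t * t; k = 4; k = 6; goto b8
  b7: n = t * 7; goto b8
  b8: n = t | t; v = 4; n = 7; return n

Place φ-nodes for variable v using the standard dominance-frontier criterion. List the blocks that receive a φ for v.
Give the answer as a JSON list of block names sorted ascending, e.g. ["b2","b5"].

idom tree: b1←b0 b2←b0 b3←b2 b4←b2 b5←b0 b6←b3 b7←b0 b8←b0
Join-block Dom:
  b2: preds {b0,b4}: {b0} ∩ {b0,b2,b4} = {b0}; idom=b0
  b5: preds {b1,b3}: {b0,b1} ∩ {b0,b2,b3} = {b0}; idom=b0
  b7: preds {b4,b5}: {b0,b2,b4} ∩ {b0,b5} = {b0}; idom=b0
  b8: preds {b3,b5,b6,b7}: {b0,b2,b3} ∩ {b0,b5} ∩ {b0,b2,b3,b6} ∩ {b0,b7} = {b0}; idom=b0

DF derivation:
  join b2 pred b0: · stop@b0
  join b2 pred b4: b4→b2 stop@b0
  join b5 pred b1: b1 stop@b0
  join b5 pred b3: b3→b2 stop@b0
  join b7 pred b4: b4→b2 stop@b0
  join b7 pred b5: b5 stop@b0
  join b8 pred b3: b3→b2 stop@b0
  join b8 pred b5: b5 stop@b0
  join b8 pred b6: b6→b3→b2 stop@b0
  join b8 pred b7: b7 stop@b0
  b0: DF=∅
  b1: DF={b5}
  b2: DF={b2,b5,b7,b8}
  b3: DF={b5,b8}
  b4: DF={b2,b7}
  b5: DF={b7,b8}
  b6: DF={b8}
  b7: DF={b8}
  b8: DF=∅

φ for v: defs {b0,b1,b8}
  DF⁺ = {b5,b7,b8}

Answer: ["b5", "b7", "b8"]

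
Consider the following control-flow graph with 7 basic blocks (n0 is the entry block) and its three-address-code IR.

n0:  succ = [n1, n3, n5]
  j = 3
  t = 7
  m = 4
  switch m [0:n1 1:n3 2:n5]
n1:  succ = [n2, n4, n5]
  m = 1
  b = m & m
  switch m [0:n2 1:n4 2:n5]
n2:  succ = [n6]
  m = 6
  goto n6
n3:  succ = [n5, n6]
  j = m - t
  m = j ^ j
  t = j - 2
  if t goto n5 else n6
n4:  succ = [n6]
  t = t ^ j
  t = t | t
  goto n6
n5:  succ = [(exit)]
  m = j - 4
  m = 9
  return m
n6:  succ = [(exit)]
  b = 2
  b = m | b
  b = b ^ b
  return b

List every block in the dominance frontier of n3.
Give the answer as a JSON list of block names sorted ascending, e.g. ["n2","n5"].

Answer: ["n5", "n6"]

Derivation:
idom tree: n1←n0 n2←n1 n3←n0 n4←n1 n5←n0 n6←n0
Dom∩ at merges:
  n5: preds {n0,n1,n3}: {n0} ∩ {n0,n1} ∩ {n0,n3} = {n0}; idom=n0
  n6: preds {n2,n3,n4}: {n0,n1,n2} ∩ {n0,n3} ∩ {n0,n1,n4} = {n0}; idom=n0

DF walk-up:
  join n5 pred n0: · stop@n0
  join n5 pred n1: n1 stop@n0
  join n5 pred n3: n3 stop@n0
  join n6 pred n2: n2→n1 stop@n0
  join n6 pred n3: n3 stop@n0
  join n6 pred n4: n4→n1 stop@n0
  n0: DF=∅
  n1: DF={n5,n6}
  n2: DF={n6}
  n3: DF={n5,n6}
  n4: DF={n6}
  n5: DF=∅
  n6: DF=∅

DF(n3) = ["n5", "n6"]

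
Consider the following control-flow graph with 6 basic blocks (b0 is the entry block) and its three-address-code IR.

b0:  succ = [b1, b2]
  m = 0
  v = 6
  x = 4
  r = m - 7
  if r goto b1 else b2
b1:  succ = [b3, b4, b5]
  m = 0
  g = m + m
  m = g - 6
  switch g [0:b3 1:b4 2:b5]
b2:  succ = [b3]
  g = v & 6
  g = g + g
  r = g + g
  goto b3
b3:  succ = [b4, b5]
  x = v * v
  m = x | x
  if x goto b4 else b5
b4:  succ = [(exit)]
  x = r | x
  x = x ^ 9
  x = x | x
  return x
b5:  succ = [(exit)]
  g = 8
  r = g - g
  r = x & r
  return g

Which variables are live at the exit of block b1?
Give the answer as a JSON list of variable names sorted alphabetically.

Answer: ["r", "v", "x"]

Working:
Block summaries:
  b0: def={m,r,v,x} ue=∅
  b1: def={g,m} ue=∅
  b2: def={g,r} ue={v}
  b3: def={m,x} ue={v}
  b4: def={x} ue={r,x}
  b5: def={g,r} ue={x}

Liveness:
  live b0: ∅→{r,v,x}
  live b1: {r,v,x}→{r,v,x}
  live b2: {v}→{r,v}
  live b3: {r,v}→{r,x}
  live b4: {r,x}→∅
  live b5: {x}→∅

live-out(b1) = ["r", "v", "x"]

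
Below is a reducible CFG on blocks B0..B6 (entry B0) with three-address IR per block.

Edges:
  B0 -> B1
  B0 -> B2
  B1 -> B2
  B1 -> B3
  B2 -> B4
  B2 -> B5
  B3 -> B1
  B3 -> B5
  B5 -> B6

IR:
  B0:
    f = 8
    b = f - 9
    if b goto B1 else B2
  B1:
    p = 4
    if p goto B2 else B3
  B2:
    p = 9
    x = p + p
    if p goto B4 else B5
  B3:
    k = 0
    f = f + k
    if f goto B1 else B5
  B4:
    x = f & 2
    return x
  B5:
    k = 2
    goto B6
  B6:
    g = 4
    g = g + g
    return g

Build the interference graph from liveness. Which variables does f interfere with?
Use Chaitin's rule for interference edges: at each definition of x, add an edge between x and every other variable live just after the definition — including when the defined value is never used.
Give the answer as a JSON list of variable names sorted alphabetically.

Block summaries:
  B0 def {b,f} use ∅
  B1 def {p} use ∅
  B2 def {p,x} use ∅
  B3 def {f,k} use {f}
  B4 def {x} use {f}
  B5 def {k} use ∅
  B6 def {g} use ∅

Liveness:
  B0 li=∅ lo={f}
  B1 li={f} lo={f}
  B2 li={f} lo={f}
  B3 li={f} lo={f}
  B4 li={f} lo=∅
  B5 li=∅ lo=∅
  B6 li=∅ lo=∅

Interference:
  b↔{f}
  f↔{b,k,p,x}
  g↔∅
  k↔{f}
  p↔{f,x}
  x↔{f,p}

N(f) = ["b", "k", "p", "x"]

Answer: ["b", "k", "p", "x"]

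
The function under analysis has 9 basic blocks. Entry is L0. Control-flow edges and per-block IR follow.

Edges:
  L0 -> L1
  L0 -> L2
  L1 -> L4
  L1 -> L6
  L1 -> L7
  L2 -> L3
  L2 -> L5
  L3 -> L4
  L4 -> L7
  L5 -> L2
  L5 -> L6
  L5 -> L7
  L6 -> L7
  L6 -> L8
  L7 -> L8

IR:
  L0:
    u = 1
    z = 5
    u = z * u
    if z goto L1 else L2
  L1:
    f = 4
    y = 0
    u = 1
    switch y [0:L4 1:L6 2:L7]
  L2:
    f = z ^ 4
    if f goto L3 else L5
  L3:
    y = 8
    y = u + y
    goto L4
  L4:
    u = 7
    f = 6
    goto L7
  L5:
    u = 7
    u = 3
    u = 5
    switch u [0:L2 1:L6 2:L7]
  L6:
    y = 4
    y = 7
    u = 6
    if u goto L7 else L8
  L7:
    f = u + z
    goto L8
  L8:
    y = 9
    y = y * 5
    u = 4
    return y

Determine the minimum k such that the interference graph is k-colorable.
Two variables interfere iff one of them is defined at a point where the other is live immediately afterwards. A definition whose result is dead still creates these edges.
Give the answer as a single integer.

Block summaries:
  L0: {u,z} / ∅
  L1: {f,u,y} / ∅
  L2: {f} / {z}
  L3: {y} / {u}
  L4: {f,u} / ∅
  L5: {u} / ∅
  L6: {u,y} / ∅
  L7: {f} / {u,z}
  L8: {u,y} / ∅

Backward fixpoint:
  L0: in=∅ out={u,z}
  L1: in={z} out={u,z}
  L2: in={u,z} out={u,z}
  L3: in={u,z} out={z}
  L4: in={z} out={u,z}
  L5: in={z} out={u,z}
  L6: in={z} out={u,z}
  L7: in={u,z} out=∅
  L8: in=∅ out=∅

Interfere edges:
  f — {u,z}
  u — {f,y,z}
  y — {u,z}
  z — {f,u,y}

Colouring:
  {f,u,z} pairwise interfere (3-clique) ⇒ χ ≥ 3
  3-colouring: r0={u}  r1={z}  r2={f,y}
  χ = 3

Answer: 3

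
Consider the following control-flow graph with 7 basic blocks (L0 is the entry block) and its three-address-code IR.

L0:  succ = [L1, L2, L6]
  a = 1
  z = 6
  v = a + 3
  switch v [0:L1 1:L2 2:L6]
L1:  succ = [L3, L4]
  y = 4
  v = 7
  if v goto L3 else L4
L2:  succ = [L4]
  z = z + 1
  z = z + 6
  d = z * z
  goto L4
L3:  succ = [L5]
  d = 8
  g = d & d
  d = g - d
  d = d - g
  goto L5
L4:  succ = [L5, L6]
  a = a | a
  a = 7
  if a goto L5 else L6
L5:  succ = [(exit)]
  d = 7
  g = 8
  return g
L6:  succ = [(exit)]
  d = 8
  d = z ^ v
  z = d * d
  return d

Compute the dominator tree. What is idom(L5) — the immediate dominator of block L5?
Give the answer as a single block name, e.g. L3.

Answer: L0

Working:
idom tree: L1←L0 L2←L0 L3←L1 L4←L0 L5←L0 L6←L0
Join-block Dom:
  L4: preds {L1,L2}: {L0,L1} ∩ {L0,L2} = {L0}; idom=L0
  L5: preds {L3,L4}: {L0,L1,L3} ∩ {L0,L4} = {L0}; idom=L0
  L6: preds {L0,L4}: {L0} ∩ {L0,L4} = {L0}; idom=L0

idom(L5) = L0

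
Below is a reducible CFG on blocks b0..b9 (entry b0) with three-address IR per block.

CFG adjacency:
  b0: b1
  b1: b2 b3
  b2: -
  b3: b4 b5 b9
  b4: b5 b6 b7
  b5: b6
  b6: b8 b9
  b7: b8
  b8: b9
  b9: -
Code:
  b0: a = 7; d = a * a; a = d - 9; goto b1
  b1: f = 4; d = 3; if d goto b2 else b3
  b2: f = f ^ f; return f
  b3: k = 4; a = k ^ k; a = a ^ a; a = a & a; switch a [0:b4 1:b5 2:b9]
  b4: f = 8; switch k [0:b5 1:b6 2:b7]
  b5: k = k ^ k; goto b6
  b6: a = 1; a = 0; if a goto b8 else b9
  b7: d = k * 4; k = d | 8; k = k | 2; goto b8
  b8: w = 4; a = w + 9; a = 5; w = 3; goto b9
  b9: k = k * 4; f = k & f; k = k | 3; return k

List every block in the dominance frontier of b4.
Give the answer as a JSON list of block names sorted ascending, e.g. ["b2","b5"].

Answer: ["b5", "b6", "b8"]

Derivation:
idom tree: b1←b0 b2←b1 b3←b1 b4←b3 b5←b3 b6←b3 b7←b4 b8←b3 b9←b3
Join-block Dom:
  b5: preds {b3,b4}: {b0,b1,b3} ∩ {b0,b1,b3,b4} = {b0,b1,b3}; idom=b3
  b6: preds {b4,b5}: {b0,b1,b3,b4} ∩ {b0,b1,b3,b5} = {b0,b1,b3}; idom=b3
  b8: preds {b6,b7}: {b0,b1,b3,b6} ∩ {b0,b1,b3,b4,b7} = {b0,b1,b3}; idom=b3
  b9: preds {b3,b6,b8}: {b0,b1,b3} ∩ {b0,b1,b3,b6} ∩ {b0,b1,b3,b8} = {b0,b1,b3}; idom=b3

DF walk-up:
  join b5 pred b3: · stop@b3
  join b5 pred b4: b4 stop@b3
  join b6 pred b4: b4 stop@b3
  join b6 pred b5: b5 stop@b3
  join b8 pred b6: b6 stop@b3
  join b8 pred b7: b7→b4 stop@b3
  join b9 pred b3: · stop@b3
  join b9 pred b6: b6 stop@b3
  join b9 pred b8: b8 stop@b3
  DF(b0)=∅
  DF(b1)=∅
  DF(b2)=∅
  DF(b3)=∅
  DF(b4)={b5,b6,b8}
  DF(b5)={b6}
  DF(b6)={b8,b9}
  DF(b7)={b8}
  DF(b8)={b9}
  DF(b9)=∅

DF(b4) = ["b5", "b6", "b8"]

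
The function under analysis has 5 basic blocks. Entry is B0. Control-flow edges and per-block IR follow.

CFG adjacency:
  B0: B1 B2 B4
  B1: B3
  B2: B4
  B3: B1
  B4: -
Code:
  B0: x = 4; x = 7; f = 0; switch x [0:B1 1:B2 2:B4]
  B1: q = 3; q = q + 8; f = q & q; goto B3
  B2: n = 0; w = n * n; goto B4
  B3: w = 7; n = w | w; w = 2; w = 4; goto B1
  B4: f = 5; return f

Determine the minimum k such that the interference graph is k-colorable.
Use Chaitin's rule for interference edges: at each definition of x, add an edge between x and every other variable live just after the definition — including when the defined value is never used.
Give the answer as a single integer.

Answer: 2

Working:
Block summaries:
  B0 def {f,x} use ∅
  B1 def {f,q} use ∅
  B2 def {n,w} use ∅
  B3 def {n,w} use ∅
  B4 def {f} use ∅

Liveness:
  live B0: ∅→∅
  live B1: ∅→∅
  live B2: ∅→∅
  live B3: ∅→∅
  live B4: ∅→∅

Interfere edges:
  f↔{x}
  n↔∅
  q↔∅
  w↔∅
  x↔{f}

Colouring:
  {f,x} pairwise interfere (2-clique) ⇒ χ ≥ 2
  2-colouring: c0={f,n,q,w}  c1={x}
  χ = 2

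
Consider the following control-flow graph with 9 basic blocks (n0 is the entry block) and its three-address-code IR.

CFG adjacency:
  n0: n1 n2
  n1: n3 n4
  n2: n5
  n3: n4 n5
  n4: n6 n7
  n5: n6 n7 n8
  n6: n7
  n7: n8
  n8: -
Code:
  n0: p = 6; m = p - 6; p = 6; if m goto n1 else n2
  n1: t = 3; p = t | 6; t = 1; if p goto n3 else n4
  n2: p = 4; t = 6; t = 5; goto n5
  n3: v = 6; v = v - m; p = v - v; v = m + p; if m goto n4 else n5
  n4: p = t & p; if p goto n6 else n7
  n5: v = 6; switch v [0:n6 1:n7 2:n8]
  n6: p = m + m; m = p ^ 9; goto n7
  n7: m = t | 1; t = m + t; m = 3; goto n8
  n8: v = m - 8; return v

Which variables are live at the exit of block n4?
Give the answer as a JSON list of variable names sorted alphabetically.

Answer: ["m", "t"]

Derivation:
def/use:
  n0: def={m,p} ue=∅
  n1: def={p,t} ue=∅
  n2: def={p,t} ue=∅
  n3: def={p,v} ue={m}
  n4: def={p} ue={p,t}
  n5: def={v} ue=∅
  n6: def={m,p} ue={m}
  n7: def={m,t} ue={t}
  n8: def={v} ue={m}

Live sets:
  n0: in=∅ out={m}
  n1: in={m} out={m,p,t}
  n2: in={m} out={m,t}
  n3: in={m,t} out={m,p,t}
  n4: in={m,p,t} out={m,t}
  n5: in={m,t} out={m,t}
  n6: in={m,t} out={t}
  n7: in={t} out={m}
  n8: in={m} out=∅

live-out(n4) = ["m", "t"]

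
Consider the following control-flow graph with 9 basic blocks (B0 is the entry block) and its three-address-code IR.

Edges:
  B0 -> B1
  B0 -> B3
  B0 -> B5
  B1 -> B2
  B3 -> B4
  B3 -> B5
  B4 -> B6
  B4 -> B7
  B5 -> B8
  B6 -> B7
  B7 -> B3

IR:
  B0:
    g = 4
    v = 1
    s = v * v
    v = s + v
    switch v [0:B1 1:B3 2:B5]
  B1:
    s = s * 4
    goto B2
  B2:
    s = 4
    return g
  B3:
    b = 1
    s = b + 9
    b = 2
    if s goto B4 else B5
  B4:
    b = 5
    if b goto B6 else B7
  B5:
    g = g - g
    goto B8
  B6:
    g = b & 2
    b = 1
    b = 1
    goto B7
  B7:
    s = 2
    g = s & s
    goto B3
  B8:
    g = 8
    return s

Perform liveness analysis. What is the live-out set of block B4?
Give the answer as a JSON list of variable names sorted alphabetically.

Per-block:
  B0: def={g,s,v} ue=∅
  B1: def={s} ue={s}
  B2: def={s} ue={g}
  B3: def={b,s} ue=∅
  B4: def={b} ue=∅
  B5: def={g} ue={g}
  B6: def={b,g} ue={b}
  B7: def={g,s} ue=∅
  B8: def={g} ue={s}

Liveness:
  B0: in=∅ out={g,s}
  B1: in={g,s} out={g}
  B2: in={g} out=∅
  B3: in={g} out={g,s}
  B4: in=∅ out={b}
  B5: in={g,s} out={s}
  B6: in={b} out=∅
  B7: in=∅ out={g}
  B8: in={s} out=∅

live-out(B4) = ["b"]

Answer: ["b"]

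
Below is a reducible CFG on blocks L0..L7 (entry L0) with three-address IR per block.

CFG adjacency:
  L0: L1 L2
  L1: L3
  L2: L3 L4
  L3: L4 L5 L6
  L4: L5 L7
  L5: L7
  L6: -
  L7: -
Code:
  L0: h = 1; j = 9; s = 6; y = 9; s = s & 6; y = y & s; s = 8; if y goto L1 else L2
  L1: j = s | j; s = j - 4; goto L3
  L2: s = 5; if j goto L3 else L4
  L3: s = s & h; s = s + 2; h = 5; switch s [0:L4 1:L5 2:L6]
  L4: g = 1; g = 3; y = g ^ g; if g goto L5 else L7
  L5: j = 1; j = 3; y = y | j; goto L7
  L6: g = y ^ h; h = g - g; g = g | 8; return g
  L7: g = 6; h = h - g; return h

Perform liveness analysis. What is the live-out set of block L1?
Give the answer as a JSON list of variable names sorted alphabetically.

Answer: ["h", "s", "y"]

Working:
Per-block:
  L0 def {h,j,s,y} use ∅
  L1 def {j,s} use {j,s}
  L2 def {s} use {j}
  L3 def {h,s} use {h,s}
  L4 def {g,y} use ∅
  L5 def {j,y} use {y}
  L6 def {g,h} use {h,y}
  L7 def {g,h} use {h}

Backward fixpoint:
  live L0: ∅→{h,j,s,y}
  live L1: {h,j,s,y}→{h,s,y}
  live L2: {h,j,y}→{h,s,y}
  live L3: {h,s,y}→{h,y}
  live L4: {h}→{h,y}
  live L5: {h,y}→{h}
  live L6: {h,y}→∅
  live L7: {h}→∅

live-out(L1) = ["h", "s", "y"]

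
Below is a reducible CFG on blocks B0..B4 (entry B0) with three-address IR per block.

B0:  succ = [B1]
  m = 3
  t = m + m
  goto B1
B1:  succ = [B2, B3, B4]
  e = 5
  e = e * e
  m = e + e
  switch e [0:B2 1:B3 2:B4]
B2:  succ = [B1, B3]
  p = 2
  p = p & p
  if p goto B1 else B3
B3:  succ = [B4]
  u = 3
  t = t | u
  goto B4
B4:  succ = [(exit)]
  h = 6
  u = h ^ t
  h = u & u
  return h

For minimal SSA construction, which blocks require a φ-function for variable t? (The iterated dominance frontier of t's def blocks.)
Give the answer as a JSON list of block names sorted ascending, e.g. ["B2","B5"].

idom tree: B1←B0 B2←B1 B3←B1 B4←B1
Dom at joins:
  B1: preds {B0,B2}: {B0} ∩ {B0,B1,B2} = {B0}; idom=B0
  B3: preds {B1,B2}: {B0,B1} ∩ {B0,B1,B2} = {B0,B1}; idom=B1
  B4: preds {B1,B3}: {B0,B1} ∩ {B0,B1,B3} = {B0,B1}; idom=B1

DF walk-up:
  join B1 pred B0: · stop@B0
  join B1 pred B2: B2→B1 stop@B0
  join B3 pred B1: · stop@B1
  join B3 pred B2: B2 stop@B1
  join B4 pred B1: · stop@B1
  join B4 pred B3: B3 stop@B1
  B0: DF=∅
  B1: DF={B1}
  B2: DF={B1,B3}
  B3: DF={B4}
  B4: DF=∅

φ for t: defs {B0,B3}
  DF⁺ = {B4}

Answer: ["B4"]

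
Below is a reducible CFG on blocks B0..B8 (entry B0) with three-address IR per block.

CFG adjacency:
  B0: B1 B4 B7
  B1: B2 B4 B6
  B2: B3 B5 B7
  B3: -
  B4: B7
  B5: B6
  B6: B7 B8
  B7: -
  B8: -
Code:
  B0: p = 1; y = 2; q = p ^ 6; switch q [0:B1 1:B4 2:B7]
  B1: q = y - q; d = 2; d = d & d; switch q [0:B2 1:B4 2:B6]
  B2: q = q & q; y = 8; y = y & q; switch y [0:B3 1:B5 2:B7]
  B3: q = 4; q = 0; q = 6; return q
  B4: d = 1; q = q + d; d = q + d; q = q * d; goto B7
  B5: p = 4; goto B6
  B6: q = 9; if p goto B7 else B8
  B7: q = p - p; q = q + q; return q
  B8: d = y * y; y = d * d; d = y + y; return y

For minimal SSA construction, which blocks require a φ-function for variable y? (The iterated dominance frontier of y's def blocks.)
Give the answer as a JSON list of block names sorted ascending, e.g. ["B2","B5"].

Answer: ["B6", "B7"]

Working:
idom tree: B1←B0 B2←B1 B3←B2 B4←B0 B5←B2 B6←B1 B7←B0 B8←B6
Dom∩ at merges:
  B4: preds {B0,B1}: {B0} ∩ {B0,B1} = {B0}; idom=B0
  B6: preds {B1,B5}: {B0,B1} ∩ {B0,B1,B2,B5} = {B0,B1}; idom=B1
  B7: preds {B0,B2,B4,B6}: {B0} ∩ {B0,B1,B2} ∩ {B0,B4} ∩ {B0,B1,B6} = {B0}; idom=B0

DF derivation:
  join B4 pred B0: · stop@B0
  join B4 pred B1: B1 stop@B0
  join B6 pred B1: · stop@B1
  join B6 pred B5: B5→B2 stop@B1
  join B7 pred B0: · stop@B0
  join B7 pred B2: B2→B1 stop@B0
  join B7 pred B4: B4 stop@B0
  join B7 pred B6: B6→B1 stop@B0
  B0: DF=∅
  B1: DF={B4,B7}
  B2: DF={B6,B7}
  B3: DF=∅
  B4: DF={B7}
  B5: DF={B6}
  B6: DF={B7}
  B7: DF=∅
  B8: DF=∅

φ for y: defs {B0,B2,B8}
  DF⁺ = {B6,B7}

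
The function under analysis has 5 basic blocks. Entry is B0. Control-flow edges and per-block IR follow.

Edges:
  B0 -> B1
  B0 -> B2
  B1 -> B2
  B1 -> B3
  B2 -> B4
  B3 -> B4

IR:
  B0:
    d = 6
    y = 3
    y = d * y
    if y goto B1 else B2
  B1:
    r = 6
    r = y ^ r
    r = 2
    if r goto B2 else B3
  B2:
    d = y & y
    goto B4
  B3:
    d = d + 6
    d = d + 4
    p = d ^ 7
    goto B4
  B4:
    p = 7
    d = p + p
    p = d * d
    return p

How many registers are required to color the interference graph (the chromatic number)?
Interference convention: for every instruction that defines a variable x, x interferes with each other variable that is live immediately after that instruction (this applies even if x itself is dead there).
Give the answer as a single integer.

Answer: 3

Derivation:
Block summaries:
  B0: def={d,y} ue=∅
  B1: def={r} ue={y}
  B2: def={d} ue={y}
  B3: def={d,p} ue={d}
  B4: def={d,p} ue=∅

Backward fixpoint:
  live B0: ∅→{d,y}
  live B1: {d,y}→{d,y}
  live B2: {y}→∅
  live B3: {d}→∅
  live B4: ∅→∅

Interfere edges:
  d — {r,y}
  p — ∅
  r — {d,y}
  y — {d,r}

Colouring:
  clique {d,r,y} ⇒ need ≥ 3
  assign d→R0 p→R0 r→R1 y→R2 — no edge inside a register ⇒ χ ≤ 3
  χ = 3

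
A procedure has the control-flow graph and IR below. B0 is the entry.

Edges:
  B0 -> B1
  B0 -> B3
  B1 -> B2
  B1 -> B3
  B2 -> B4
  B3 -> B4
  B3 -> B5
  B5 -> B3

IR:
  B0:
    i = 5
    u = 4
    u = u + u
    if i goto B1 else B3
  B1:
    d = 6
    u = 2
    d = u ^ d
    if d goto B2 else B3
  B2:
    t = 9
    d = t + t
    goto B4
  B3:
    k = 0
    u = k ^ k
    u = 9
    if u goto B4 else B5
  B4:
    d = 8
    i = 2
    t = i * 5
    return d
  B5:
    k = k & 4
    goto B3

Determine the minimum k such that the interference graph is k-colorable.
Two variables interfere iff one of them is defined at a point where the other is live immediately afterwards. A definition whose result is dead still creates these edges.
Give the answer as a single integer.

Answer: 3

Analysis:
def/use:
  B0 def {i,u} use ∅
  B1 def {d,u} use ∅
  B2 def {d,t} use ∅
  B3 def {k,u} use ∅
  B4 def {d,i,t} use ∅
  B5 def {k} use {k}

Backward fixpoint:
  B0 li=∅ lo=∅
  B1 li=∅ lo=∅
  B2 li=∅ lo=∅
  B3 li=∅ lo={k}
  B4 li=∅ lo=∅
  B5 li={k} lo=∅

Interference:
  d — {i,t,u}
  i — {d,u}
  k — {u}
  t — {d}
  u — {d,i,k}

Registers:
  {d,i,u} pairwise interfere (3-clique) ⇒ χ ≥ 3
  3-colouring: R0={d,k}  R1={t,u}  R2={i}
  χ = 3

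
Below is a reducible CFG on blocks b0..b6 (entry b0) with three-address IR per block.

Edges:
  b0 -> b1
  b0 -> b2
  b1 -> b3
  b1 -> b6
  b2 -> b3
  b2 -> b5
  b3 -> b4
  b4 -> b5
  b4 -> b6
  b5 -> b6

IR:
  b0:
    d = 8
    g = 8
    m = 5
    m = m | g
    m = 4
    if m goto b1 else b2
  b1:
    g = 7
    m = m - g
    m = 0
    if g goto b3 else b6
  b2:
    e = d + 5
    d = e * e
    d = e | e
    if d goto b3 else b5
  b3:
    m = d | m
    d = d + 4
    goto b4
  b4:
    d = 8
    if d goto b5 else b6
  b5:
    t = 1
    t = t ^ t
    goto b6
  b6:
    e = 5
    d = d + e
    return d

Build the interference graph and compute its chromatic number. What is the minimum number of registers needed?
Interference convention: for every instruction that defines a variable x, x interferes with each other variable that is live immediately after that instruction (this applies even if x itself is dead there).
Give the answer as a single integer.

Answer: 3

Analysis:
Block summaries:
  b0: {d,g,m} / ∅
  b1: {g,m} / {m}
  b2: {d,e} / {d}
  b3: {d,m} / {d,m}
  b4: {d} / ∅
  b5: {t} / ∅
  b6: {d,e} / {d}

Live sets:
  live b0: ∅→{d,m}
  live b1: {d,m}→{d,m}
  live b2: {d,m}→{d,m}
  live b3: {d,m}→∅
  live b4: ∅→{d}
  live b5: {d}→{d}
  live b6: {d}→∅

Interference:
  d↔{e,g,m,t}
  e↔{d,m}
  g↔{d,m}
  m↔{d,e,g}
  t↔{d}

Chromatic number:
  clique {d,e,m} ⇒ need ≥ 3
  assign d→R0 e→R2 g→R2 m→R1 t→R1 — no edge inside a register ⇒ χ ≤ 3
  χ = 3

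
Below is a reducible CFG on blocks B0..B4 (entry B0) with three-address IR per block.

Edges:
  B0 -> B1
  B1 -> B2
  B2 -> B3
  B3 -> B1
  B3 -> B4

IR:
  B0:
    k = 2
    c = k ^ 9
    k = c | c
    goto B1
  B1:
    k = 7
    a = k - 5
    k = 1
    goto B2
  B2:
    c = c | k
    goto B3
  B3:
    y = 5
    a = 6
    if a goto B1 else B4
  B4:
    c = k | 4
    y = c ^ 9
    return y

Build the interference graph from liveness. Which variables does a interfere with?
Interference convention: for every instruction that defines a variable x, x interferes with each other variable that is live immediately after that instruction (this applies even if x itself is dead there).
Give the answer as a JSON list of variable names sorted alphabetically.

Per-block:
  B0: def={c,k} ue=∅
  B1: def={a,k} ue=∅
  B2: def={c} ue={c,k}
  B3: def={a,y} ue=∅
  B4: def={c,y} ue={k}

Backward fixpoint:
  B0 li=∅ lo={c}
  B1 li={c} lo={c,k}
  B2 li={c,k} lo={c,k}
  B3 li={c,k} lo={c,k}
  B4 li={k} lo=∅

Conflict graph:
  a — {c,k}
  c — {a,k,y}
  k — {a,c,y}
  y — {c,k}

N(a) = ["c", "k"]

Answer: ["c", "k"]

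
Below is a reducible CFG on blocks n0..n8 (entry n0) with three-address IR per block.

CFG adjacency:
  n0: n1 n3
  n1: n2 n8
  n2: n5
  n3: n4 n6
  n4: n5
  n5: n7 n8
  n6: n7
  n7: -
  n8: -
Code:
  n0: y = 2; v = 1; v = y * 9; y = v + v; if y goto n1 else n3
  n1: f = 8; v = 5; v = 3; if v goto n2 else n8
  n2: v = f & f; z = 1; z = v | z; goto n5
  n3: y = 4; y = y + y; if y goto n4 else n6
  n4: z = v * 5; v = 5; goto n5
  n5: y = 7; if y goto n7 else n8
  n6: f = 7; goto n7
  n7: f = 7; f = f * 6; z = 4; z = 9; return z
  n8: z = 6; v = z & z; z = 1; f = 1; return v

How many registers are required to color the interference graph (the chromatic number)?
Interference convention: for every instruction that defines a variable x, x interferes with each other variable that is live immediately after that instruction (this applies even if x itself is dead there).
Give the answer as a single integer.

Answer: 2

Derivation:
def/use:
  n0: {v,y} / ∅
  n1: {f,v} / ∅
  n2: {v,z} / {f}
  n3: {y} / ∅
  n4: {v,z} / {v}
  n5: {y} / ∅
  n6: {f} / ∅
  n7: {f,z} / ∅
  n8: {f,v,z} / ∅

Backward fixpoint:
  n0: in=∅ out={v}
  n1: in=∅ out={f}
  n2: in={f} out=∅
  n3: in={v} out={v}
  n4: in={v} out=∅
  n5: in=∅ out=∅
  n6: in=∅ out=∅
  n7: in=∅ out=∅
  n8: in=∅ out=∅

Interference:
  f: {v}
  v: {f,y,z}
  y: {v}
  z: {v}

Colouring:
  clique {f,v} ⇒ need ≥ 2
  assign f→c1 v→c0 y→c1 z→c1 — no edge inside a register ⇒ χ ≤ 2
  χ = 2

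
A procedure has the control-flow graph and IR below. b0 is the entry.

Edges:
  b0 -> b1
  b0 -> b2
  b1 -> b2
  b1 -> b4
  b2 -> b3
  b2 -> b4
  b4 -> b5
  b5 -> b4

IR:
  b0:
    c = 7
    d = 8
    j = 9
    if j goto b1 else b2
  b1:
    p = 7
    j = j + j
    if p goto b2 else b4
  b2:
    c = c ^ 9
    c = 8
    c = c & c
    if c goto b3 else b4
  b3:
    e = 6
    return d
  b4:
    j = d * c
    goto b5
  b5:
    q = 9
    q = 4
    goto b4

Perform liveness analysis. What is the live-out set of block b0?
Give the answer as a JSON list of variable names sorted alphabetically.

Answer: ["c", "d", "j"]

Working:
Block summaries:
  b0 def {c,d,j} use ∅
  b1 def {j,p} use {j}
  b2 def {c} use {c}
  b3 def {e} use {d}
  b4 def {j} use {c,d}
  b5 def {q} use ∅

Liveness:
  b0: in=∅ out={c,d,j}
  b1: in={c,d,j} out={c,d}
  b2: in={c,d} out={c,d}
  b3: in={d} out=∅
  b4: in={c,d} out={c,d}
  b5: in={c,d} out={c,d}

live-out(b0) = ["c", "d", "j"]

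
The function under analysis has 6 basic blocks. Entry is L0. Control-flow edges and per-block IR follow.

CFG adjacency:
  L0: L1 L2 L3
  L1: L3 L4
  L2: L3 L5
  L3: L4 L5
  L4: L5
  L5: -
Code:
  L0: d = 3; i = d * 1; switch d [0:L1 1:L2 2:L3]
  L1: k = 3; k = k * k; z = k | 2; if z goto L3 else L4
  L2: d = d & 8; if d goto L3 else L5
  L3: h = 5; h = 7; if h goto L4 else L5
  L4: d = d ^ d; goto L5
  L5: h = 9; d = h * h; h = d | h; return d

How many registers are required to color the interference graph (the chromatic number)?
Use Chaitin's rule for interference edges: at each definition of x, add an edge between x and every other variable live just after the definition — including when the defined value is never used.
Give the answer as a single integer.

Answer: 2

Derivation:
Per-block:
  L0: {d,i} / ∅
  L1: {k,z} / ∅
  L2: {d} / {d}
  L3: {h} / ∅
  L4: {d} / {d}
  L5: {d,h} / ∅

Live sets:
  L0 li=∅ lo={d}
  L1 li={d} lo={d}
  L2 li={d} lo={d}
  L3 li={d} lo={d}
  L4 li={d} lo=∅
  L5 li=∅ lo=∅

Interference:
  d↔{h,i,k,z}
  h↔{d}
  i↔{d}
  k↔{d}
  z↔{d}

Chromatic number:
  lower bound: {d,h} mutually conflict ⇒ χ ≥ 2
  assign d→R0 h→R1 i→R1 k→R1 z→R1 — no edge inside a register ⇒ χ ≤ 2
  χ = 2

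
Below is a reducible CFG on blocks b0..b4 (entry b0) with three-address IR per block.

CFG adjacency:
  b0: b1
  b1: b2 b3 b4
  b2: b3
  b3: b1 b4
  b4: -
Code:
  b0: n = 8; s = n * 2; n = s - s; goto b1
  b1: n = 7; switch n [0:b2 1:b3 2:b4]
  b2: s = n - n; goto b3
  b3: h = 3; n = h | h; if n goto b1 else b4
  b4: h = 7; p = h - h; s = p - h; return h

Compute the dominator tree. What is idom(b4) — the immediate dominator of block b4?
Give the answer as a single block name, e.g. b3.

Answer: b1

Derivation:
idom tree: b1←b0 b2←b1 b3←b1 b4←b1
Dom∩ at merges:
  b1: preds {b0,b3}: {b0} ∩ {b0,b1,b3} = {b0}; idom=b0
  b3: preds {b1,b2}: {b0,b1} ∩ {b0,b1,b2} = {b0,b1}; idom=b1
  b4: preds {b1,b3}: {b0,b1} ∩ {b0,b1,b3} = {b0,b1}; idom=b1

idom(b4) = b1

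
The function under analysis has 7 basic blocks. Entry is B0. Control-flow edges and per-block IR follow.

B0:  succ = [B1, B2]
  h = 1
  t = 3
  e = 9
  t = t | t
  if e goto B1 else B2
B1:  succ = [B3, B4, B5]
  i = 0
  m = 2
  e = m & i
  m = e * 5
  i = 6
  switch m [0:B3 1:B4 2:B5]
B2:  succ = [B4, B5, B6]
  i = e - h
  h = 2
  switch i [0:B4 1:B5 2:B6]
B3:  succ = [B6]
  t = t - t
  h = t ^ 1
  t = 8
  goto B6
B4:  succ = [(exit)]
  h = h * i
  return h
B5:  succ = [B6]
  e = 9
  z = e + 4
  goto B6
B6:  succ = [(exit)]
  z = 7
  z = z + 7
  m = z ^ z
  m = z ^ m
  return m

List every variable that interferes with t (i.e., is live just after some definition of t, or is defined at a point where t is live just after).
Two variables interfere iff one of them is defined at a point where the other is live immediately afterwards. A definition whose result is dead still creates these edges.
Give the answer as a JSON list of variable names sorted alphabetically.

Per-block:
  B0: {e,h,t} / ∅
  B1: {e,i,m} / ∅
  B2: {h,i} / {e,h}
  B3: {h,t} / {t}
  B4: {h} / {h,i}
  B5: {e,z} / ∅
  B6: {m,z} / ∅

Liveness:
  live B0: ∅→{e,h,t}
  live B1: {h,t}→{h,i,t}
  live B2: {e,h}→{h,i}
  live B3: {t}→∅
  live B4: {h,i}→∅
  live B5: ∅→∅
  live B6: ∅→∅

Conflict graph:
  e: {h,t}
  h: {e,i,m,t}
  i: {h,m,t}
  m: {h,i,t,z}
  t: {e,h,i,m}
  z: {m}

N(t) = ["e", "h", "i", "m"]

Answer: ["e", "h", "i", "m"]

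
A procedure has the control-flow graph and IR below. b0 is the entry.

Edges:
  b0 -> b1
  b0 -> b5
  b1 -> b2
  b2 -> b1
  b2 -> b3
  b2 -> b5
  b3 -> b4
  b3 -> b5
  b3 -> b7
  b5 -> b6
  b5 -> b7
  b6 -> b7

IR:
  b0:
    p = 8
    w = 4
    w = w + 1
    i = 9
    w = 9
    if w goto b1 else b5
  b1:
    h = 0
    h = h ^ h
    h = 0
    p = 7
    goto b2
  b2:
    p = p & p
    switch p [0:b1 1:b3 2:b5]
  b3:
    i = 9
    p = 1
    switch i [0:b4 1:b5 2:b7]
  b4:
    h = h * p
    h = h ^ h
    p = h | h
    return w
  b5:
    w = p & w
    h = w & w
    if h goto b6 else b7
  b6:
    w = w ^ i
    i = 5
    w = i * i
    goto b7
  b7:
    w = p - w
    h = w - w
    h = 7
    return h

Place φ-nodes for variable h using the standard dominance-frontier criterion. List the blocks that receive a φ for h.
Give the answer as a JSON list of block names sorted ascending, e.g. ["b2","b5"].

Answer: ["b1", "b5", "b7"]

Analysis:
idom tree: b1←b0 b2←b1 b3←b2 b4←b3 b5←b0 b6←b5 b7←b0
Join-block Dom:
  b1: preds {b0,b2}: {b0} ∩ {b0,b1,b2} = {b0}; idom=b0
  b5: preds {b0,b2,b3}: {b0} ∩ {b0,b1,b2} ∩ {b0,b1,b2,b3} = {b0}; idom=b0
  b7: preds {b3,b5,b6}: {b0,b1,b2,b3} ∩ {b0,b5} ∩ {b0,b5,b6} = {b0}; idom=b0

DF walk-up:
  join b1 pred b0: · stop@b0
  join b1 pred b2: b2→b1 stop@b0
  join b5 pred b0: · stop@b0
  join b5 pred b2: b2→b1 stop@b0
  join b5 pred b3: b3→b2→b1 stop@b0
  join b7 pred b3: b3→b2→b1 stop@b0
  join b7 pred b5: b5 stop@b0
  join b7 pred b6: b6→b5 stop@b0
  DF(b0)=∅
  DF(b1)={b1,b5,b7}
  DF(b2)={b1,b5,b7}
  DF(b3)={b5,b7}
  DF(b4)=∅
  DF(b5)={b7}
  DF(b6)={b7}
  DF(b7)=∅

φ for h: defs {b1,b4,b5,b7}
  DF⁺ = {b1,b5,b7}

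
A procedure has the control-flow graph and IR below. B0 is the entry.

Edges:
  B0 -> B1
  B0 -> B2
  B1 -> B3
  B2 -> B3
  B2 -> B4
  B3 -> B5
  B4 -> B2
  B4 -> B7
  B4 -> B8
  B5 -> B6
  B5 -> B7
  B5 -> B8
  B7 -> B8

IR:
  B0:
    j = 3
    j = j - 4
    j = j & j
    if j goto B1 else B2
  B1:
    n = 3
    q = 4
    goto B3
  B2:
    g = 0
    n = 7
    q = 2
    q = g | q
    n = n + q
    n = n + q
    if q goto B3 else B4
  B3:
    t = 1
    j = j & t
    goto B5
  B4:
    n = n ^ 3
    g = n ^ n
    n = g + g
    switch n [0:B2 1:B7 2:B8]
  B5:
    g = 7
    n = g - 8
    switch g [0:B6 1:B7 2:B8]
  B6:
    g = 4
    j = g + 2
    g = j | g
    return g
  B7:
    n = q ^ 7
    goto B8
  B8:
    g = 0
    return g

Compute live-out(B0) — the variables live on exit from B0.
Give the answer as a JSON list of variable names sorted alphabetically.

Per-block:
  B0 def {j} use ∅
  B1 def {n,q} use ∅
  B2 def {g,n,q} use ∅
  B3 def {j,t} use {j}
  B4 def {g,n} use {n}
  B5 def {g,n} use ∅
  B6 def {g,j} use ∅
  B7 def {n} use {q}
  B8 def {g} use ∅

Live sets:
  live B0: ∅→{j}
  live B1: {j}→{j,q}
  live B2: {j}→{j,n,q}
  live B3: {j,q}→{q}
  live B4: {j,n,q}→{j,q}
  live B5: {q}→{q}
  live B6: ∅→∅
  live B7: {q}→∅
  live B8: ∅→∅

live-out(B0) = ["j"]

Answer: ["j"]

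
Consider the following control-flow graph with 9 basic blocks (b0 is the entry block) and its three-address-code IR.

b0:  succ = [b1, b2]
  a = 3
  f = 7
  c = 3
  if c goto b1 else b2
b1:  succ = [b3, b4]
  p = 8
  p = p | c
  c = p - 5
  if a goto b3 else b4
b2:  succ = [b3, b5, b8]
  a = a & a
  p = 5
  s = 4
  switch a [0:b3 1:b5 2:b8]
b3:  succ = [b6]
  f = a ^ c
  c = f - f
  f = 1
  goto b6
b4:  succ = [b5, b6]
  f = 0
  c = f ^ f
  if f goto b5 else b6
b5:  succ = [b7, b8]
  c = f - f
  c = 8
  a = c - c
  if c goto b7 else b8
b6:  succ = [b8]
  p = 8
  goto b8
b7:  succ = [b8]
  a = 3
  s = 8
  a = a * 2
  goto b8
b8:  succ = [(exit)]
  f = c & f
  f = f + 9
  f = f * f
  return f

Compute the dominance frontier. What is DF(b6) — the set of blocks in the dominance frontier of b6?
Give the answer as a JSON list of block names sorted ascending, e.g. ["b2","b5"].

idom tree: b1←b0 b2←b0 b3←b0 b4←b1 b5←b0 b6←b0 b7←b5 b8←b0
Dom at joins:
  b3: preds {b1,b2}: {b0,b1} ∩ {b0,b2} = {b0}; idom=b0
  b5: preds {b2,b4}: {b0,b2} ∩ {b0,b1,b4} = {b0}; idom=b0
  b6: preds {b3,b4}: {b0,b3} ∩ {b0,b1,b4} = {b0}; idom=b0
  b8: preds {b2,b5,b6,b7}: {b0,b2} ∩ {b0,b5} ∩ {b0,b6} ∩ {b0,b5,b7} = {b0}; idom=b0

Frontier:
  b3←b1: walk b1 to b0
  b3←b2: walk b2 to b0
  b5←b2: walk b2 to b0
  b5←b4: walk b4→b1 to b0
  b6←b3: walk b3 to b0
  b6←b4: walk b4→b1 to b0
  b8←b2: walk b2 to b0
  b8←b5: walk b5 to b0
  b8←b6: walk b6 to b0
  b8←b7: walk b7→b5 to b0
  DF(b0)=∅
  DF(b1)={b3,b5,b6}
  DF(b2)={b3,b5,b8}
  DF(b3)={b6}
  DF(b4)={b5,b6}
  DF(b5)={b8}
  DF(b6)={b8}
  DF(b7)={b8}
  DF(b8)=∅

DF(b6) = ["b8"]

Answer: ["b8"]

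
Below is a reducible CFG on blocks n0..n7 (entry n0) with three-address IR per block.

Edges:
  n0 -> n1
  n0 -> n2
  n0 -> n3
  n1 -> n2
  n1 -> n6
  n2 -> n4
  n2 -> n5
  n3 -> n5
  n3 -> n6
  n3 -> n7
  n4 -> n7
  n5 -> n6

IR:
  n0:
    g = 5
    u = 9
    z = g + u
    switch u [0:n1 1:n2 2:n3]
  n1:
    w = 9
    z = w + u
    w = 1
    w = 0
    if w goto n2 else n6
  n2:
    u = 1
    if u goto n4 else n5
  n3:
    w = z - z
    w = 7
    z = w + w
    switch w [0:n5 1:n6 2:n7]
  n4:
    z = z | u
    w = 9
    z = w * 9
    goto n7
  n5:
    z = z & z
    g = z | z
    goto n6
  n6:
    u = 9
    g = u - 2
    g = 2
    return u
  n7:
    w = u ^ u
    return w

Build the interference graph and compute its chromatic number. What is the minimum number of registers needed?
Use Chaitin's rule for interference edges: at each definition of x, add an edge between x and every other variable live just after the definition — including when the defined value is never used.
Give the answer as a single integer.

Answer: 3

Derivation:
def/use:
  n0: def={g,u,z} ue=∅
  n1: def={w,z} ue={u}
  n2: def={u} ue=∅
  n3: def={w,z} ue={z}
  n4: def={w,z} ue={u,z}
  n5: def={g,z} ue={z}
  n6: def={g,u} ue=∅
  n7: def={w} ue={u}

Backward fixpoint:
  live n0: ∅→{u,z}
  live n1: {u}→{z}
  live n2: {z}→{u,z}
  live n3: {u,z}→{u,z}
  live n4: {u,z}→{u}
  live n5: {z}→∅
  live n6: ∅→∅
  live n7: {u}→∅

Interference:
  g↔{u}
  u↔{g,w,z}
  w↔{u,z}
  z↔{u,w}

Registers:
  {u,w,z} pairwise interfere (3-clique) ⇒ χ ≥ 3
  assign g→c1 u→c0 w→c1 z→c2 — no edge inside a register ⇒ χ ≤ 3
  χ = 3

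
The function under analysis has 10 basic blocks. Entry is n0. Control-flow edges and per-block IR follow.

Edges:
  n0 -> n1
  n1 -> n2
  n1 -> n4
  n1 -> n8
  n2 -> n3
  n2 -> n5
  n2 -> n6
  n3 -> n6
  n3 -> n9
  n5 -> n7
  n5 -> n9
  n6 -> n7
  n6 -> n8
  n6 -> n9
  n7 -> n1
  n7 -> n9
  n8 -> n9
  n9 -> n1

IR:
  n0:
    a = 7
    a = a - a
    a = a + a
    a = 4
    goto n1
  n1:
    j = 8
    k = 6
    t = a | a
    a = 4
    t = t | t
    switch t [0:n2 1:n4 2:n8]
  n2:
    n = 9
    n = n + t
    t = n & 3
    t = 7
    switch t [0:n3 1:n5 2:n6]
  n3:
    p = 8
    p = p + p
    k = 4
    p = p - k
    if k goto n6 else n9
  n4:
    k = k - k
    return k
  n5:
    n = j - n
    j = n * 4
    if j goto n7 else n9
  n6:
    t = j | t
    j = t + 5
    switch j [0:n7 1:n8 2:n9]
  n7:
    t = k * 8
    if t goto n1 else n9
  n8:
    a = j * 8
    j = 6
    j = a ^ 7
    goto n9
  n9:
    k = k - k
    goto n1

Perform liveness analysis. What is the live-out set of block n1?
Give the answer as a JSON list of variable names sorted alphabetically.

Per-block:
  n0: def={a} ue=∅
  n1: def={a,j,k,t} ue={a}
  n2: def={n,t} ue={t}
  n3: def={k,p} ue=∅
  n4: def={k} ue={k}
  n5: def={j,n} ue={j,n}
  n6: def={j,t} ue={j,t}
  n7: def={t} ue={k}
  n8: def={a,j} ue={j}
  n9: def={k} ue={k}

Backward fixpoint:
  n0: in=∅ out={a}
  n1: in={a} out={a,j,k,t}
  n2: in={a,j,k,t} out={a,j,k,n,t}
  n3: in={a,j,t} out={a,j,k,t}
  n4: in={k} out=∅
  n5: in={a,j,k,n} out={a,k}
  n6: in={a,j,k,t} out={a,j,k}
  n7: in={a,k} out={a,k}
  n8: in={j,k} out={a,k}
  n9: in={a,k} out={a}

live-out(n1) = ["a", "j", "k", "t"]

Answer: ["a", "j", "k", "t"]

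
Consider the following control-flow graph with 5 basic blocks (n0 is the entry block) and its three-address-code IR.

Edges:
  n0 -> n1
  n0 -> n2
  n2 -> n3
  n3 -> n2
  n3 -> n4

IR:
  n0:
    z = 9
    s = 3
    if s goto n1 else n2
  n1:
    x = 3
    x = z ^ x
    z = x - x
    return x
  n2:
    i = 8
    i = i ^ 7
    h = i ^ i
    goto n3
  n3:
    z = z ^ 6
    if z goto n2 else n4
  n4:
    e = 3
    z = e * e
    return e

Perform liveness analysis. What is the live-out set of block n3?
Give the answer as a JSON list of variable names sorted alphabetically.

Answer: ["z"]

Working:
Block summaries:
  n0 def {s,z} use ∅
  n1 def {x,z} use {z}
  n2 def {h,i} use ∅
  n3 def {z} use {z}
  n4 def {e,z} use ∅

Liveness:
  live n0: ∅→{z}
  live n1: {z}→∅
  live n2: {z}→{z}
  live n3: {z}→{z}
  live n4: ∅→∅

live-out(n3) = ["z"]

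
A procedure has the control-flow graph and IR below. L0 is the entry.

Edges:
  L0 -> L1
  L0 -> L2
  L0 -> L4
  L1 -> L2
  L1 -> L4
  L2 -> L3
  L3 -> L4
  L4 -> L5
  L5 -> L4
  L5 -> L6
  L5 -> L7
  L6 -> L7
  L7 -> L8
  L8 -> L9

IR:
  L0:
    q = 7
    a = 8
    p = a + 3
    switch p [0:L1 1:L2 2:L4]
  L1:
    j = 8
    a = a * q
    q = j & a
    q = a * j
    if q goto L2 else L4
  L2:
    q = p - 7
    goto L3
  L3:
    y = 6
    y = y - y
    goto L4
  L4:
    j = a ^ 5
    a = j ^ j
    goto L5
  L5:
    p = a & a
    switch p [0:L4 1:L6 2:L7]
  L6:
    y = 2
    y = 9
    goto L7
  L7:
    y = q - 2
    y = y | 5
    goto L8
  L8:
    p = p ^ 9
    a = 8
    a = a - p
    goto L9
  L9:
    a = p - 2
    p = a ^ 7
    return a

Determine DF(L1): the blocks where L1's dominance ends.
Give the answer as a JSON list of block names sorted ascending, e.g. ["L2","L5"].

Answer: ["L2", "L4"]

Derivation:
idom tree: L1←L0 L2←L0 L3←L2 L4←L0 L5←L4 L6←L5 L7←L5 L8←L7 L9←L8
Join-block Dom:
  L2: preds {L0,L1}: {L0} ∩ {L0,L1} = {L0}; idom=L0
  L4: preds {L0,L1,L3,L5}: {L0} ∩ {L0,L1} ∩ {L0,L2,L3} ∩ {L0,L4,L5} = {L0}; idom=L0
  L7: preds {L5,L6}: {L0,L4,L5} ∩ {L0,L4,L5,L6} = {L0,L4,L5}; idom=L5

Frontier:
  L2←L0: walk · to L0
  L2←L1: walk L1 to L0
  L4←L0: walk · to L0
  L4←L1: walk L1 to L0
  L4←L3: walk L3→L2 to L0
  L4←L5: walk L5→L4 to L0
  L7←L5: walk · to L5
  L7←L6: walk L6 to L5
  L0 → ∅
  L1 → {L2,L4}
  L2 → {L4}
  L3 → {L4}
  L4 → {L4}
  L5 → {L4}
  L6 → {L7}
  L7 → ∅
  L8 → ∅
  L9 → ∅

DF(L1) = ["L2", "L4"]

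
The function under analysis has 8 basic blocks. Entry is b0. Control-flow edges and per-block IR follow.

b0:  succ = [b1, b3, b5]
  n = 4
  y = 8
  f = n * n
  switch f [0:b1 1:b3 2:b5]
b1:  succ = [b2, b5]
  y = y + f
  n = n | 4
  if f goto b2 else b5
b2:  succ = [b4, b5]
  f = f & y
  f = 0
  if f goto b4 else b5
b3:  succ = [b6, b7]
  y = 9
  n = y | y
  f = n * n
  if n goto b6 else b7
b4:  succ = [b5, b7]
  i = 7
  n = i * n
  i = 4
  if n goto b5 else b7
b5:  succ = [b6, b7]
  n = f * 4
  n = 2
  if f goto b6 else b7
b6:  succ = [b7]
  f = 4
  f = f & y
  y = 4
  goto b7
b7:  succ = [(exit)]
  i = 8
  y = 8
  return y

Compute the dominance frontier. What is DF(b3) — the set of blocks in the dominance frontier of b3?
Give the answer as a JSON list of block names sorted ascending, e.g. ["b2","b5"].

Answer: ["b6", "b7"]

Analysis:
idom tree: b1←b0 b2←b1 b3←b0 b4←b2 b5←b0 b6←b0 b7←b0
Dom at joins:
  b5: preds {b0,b1,b2,b4}: {b0} ∩ {b0,b1} ∩ {b0,b1,b2} ∩ {b0,b1,b2,b4} = {b0}; idom=b0
  b6: preds {b3,b5}: {b0,b3} ∩ {b0,b5} = {b0}; idom=b0
  b7: preds {b3,b4,b5,b6}: {b0,b3} ∩ {b0,b1,b2,b4} ∩ {b0,b5} ∩ {b0,b6} = {b0}; idom=b0

DF derivation:
  b5←b0: walk · to b0
  b5←b1: walk b1 to b0
  b5←b2: walk b2→b1 to b0
  b5←b4: walk b4→b2→b1 to b0
  b6←b3: walk b3 to b0
  b6←b5: walk b5 to b0
  b7←b3: walk b3 to b0
  b7←b4: walk b4→b2→b1 to b0
  b7←b5: walk b5 to b0
  b7←b6: walk b6 to b0
  b0 → ∅
  b1 → {b5,b7}
  b2 → {b5,b7}
  b3 → {b6,b7}
  b4 → {b5,b7}
  b5 → {b6,b7}
  b6 → {b7}
  b7 → ∅

DF(b3) = ["b6", "b7"]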